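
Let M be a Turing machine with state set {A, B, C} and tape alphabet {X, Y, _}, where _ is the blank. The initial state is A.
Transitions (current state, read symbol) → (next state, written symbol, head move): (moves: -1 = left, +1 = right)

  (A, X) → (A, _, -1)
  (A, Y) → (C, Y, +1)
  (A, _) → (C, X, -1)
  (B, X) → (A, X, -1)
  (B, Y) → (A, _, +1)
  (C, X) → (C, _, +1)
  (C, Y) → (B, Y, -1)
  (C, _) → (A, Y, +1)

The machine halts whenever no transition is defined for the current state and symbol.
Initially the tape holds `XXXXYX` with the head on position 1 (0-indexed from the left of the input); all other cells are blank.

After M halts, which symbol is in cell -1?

Y

state=A head=1 tape=__X[X]XXYX__   (A,X)→(A,_,-1)
state=A head=0 tape=__[X]_XXYX__   (A,X)→(A,_,-1)
state=A head=-1 tape=_[_]__XXYX__   (A,_)→(C,X,-1)
state=C head=-2 tape=[_]X__XXYX__   (C,_)→(A,Y,+1)
state=A head=-1 tape=Y[X]__XXYX__   (A,X)→(A,_,-1)
state=A head=-2 tape=[Y]___XXYX__   (A,Y)→(C,Y,+1)
state=C head=-1 tape=Y[_]__XXYX__   (C,_)→(A,Y,+1)
state=A head=0 tape=YY[_]_XXYX__   (A,_)→(C,X,-1)
state=C head=-1 tape=Y[Y]X_XXYX__   (C,Y)→(B,Y,-1)
state=B head=-2 tape=[Y]YX_XXYX__   (B,Y)→(A,_,+1)
state=A head=-1 tape=_[Y]X_XXYX__   (A,Y)→(C,Y,+1)
state=C head=0 tape=_Y[X]_XXYX__   (C,X)→(C,_,+1)
state=C head=1 tape=_Y_[_]XXYX__   (C,_)→(A,Y,+1)
state=A head=2 tape=_Y_Y[X]XYX__   (A,X)→(A,_,-1)
state=A head=1 tape=_Y_[Y]_XYX__   (A,Y)→(C,Y,+1)
state=C head=2 tape=_Y_Y[_]XYX__   (C,_)→(A,Y,+1)
state=A head=3 tape=_Y_YY[X]YX__   (A,X)→(A,_,-1)
state=A head=2 tape=_Y_Y[Y]_YX__   (A,Y)→(C,Y,+1)
state=C head=3 tape=_Y_YY[_]YX__   (C,_)→(A,Y,+1)
state=A head=4 tape=_Y_YYY[Y]X__   (A,Y)→(C,Y,+1)
state=C head=5 tape=_Y_YYYY[X]__   (C,X)→(C,_,+1)
state=C head=6 tape=_Y_YYYY_[_]_   (C,_)→(A,Y,+1)
state=A head=7 tape=_Y_YYYY_Y[_]   (A,_)→(C,X,-1)
state=C head=6 tape=_Y_YYYY_[Y]X   (C,Y)→(B,Y,-1)
state=B head=5 tape=_Y_YYYY[_]YX
Cell -1 holds Y when M halts.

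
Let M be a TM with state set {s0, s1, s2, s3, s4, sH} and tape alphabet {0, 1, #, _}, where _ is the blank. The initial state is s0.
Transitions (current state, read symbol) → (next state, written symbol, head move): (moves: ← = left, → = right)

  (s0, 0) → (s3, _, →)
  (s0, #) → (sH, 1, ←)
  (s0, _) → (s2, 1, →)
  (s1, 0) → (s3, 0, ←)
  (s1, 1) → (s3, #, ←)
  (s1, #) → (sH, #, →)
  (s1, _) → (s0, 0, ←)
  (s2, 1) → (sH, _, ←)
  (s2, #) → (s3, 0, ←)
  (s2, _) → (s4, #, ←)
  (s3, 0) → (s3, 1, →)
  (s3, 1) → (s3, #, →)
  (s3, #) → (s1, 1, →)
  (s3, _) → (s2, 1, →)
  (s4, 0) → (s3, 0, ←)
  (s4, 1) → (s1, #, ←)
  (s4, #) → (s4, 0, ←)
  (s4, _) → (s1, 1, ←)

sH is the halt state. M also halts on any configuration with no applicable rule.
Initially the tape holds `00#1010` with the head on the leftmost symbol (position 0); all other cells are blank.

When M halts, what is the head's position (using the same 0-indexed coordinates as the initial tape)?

7

state=s0 head=0 tape=[0]0#1010__   (s0,0)→(s3,_,→)
state=s3 head=1 tape=_[0]#1010__   (s3,0)→(s3,1,→)
state=s3 head=2 tape=_1[#]1010__   (s3,#)→(s1,1,→)
state=s1 head=3 tape=_11[1]010__   (s1,1)→(s3,#,←)
state=s3 head=2 tape=_1[1]#010__   (s3,1)→(s3,#,→)
state=s3 head=3 tape=_1#[#]010__   (s3,#)→(s1,1,→)
state=s1 head=4 tape=_1#1[0]10__   (s1,0)→(s3,0,←)
state=s3 head=3 tape=_1#[1]010__   (s3,1)→(s3,#,→)
state=s3 head=4 tape=_1##[0]10__   (s3,0)→(s3,1,→)
state=s3 head=5 tape=_1##1[1]0__   (s3,1)→(s3,#,→)
state=s3 head=6 tape=_1##1#[0]__   (s3,0)→(s3,1,→)
state=s3 head=7 tape=_1##1#1[_]_   (s3,_)→(s2,1,→)
state=s2 head=8 tape=_1##1#11[_]   (s2,_)→(s4,#,←)
state=s4 head=7 tape=_1##1#1[1]#   (s4,1)→(s1,#,←)
state=s1 head=6 tape=_1##1#[1]##   (s1,1)→(s3,#,←)
state=s3 head=5 tape=_1##1[#]###   (s3,#)→(s1,1,→)
state=s1 head=6 tape=_1##11[#]##   (s1,#)→(sH,#,→)
state=sH head=7 tape=_1##11#[#]#
At halt the head is at cell 7.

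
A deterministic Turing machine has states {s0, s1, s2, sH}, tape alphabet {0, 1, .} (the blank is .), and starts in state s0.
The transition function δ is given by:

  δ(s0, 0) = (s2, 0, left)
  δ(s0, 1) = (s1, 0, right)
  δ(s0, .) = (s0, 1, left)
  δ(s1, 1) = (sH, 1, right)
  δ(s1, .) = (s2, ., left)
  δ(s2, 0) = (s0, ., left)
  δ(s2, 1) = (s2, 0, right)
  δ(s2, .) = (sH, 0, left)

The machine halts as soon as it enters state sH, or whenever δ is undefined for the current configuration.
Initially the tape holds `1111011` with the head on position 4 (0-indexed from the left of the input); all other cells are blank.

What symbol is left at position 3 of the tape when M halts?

state=s0 head=4 tape=..1111[0]11   (s0,0)→(s2,0,left)
state=s2 head=3 tape=..111[1]011   (s2,1)→(s2,0,right)
state=s2 head=4 tape=..1110[0]11   (s2,0)→(s0,.,left)
state=s0 head=3 tape=..111[0].11   (s0,0)→(s2,0,left)
state=s2 head=2 tape=..11[1]0.11   (s2,1)→(s2,0,right)
state=s2 head=3 tape=..110[0].11   (s2,0)→(s0,.,left)
state=s0 head=2 tape=..11[0]..11   (s0,0)→(s2,0,left)
state=s2 head=1 tape=..1[1]0..11   (s2,1)→(s2,0,right)
state=s2 head=2 tape=..10[0]..11   (s2,0)→(s0,.,left)
state=s0 head=1 tape=..1[0]...11   (s0,0)→(s2,0,left)
state=s2 head=0 tape=..[1]0...11   (s2,1)→(s2,0,right)
state=s2 head=1 tape=..0[0]...11   (s2,0)→(s0,.,left)
state=s0 head=0 tape=..[0]....11   (s0,0)→(s2,0,left)
state=s2 head=-1 tape=.[.]0....11   (s2,.)→(sH,0,left)
state=sH head=-2 tape=[.]00....11
Cell 3 holds . when M halts.

.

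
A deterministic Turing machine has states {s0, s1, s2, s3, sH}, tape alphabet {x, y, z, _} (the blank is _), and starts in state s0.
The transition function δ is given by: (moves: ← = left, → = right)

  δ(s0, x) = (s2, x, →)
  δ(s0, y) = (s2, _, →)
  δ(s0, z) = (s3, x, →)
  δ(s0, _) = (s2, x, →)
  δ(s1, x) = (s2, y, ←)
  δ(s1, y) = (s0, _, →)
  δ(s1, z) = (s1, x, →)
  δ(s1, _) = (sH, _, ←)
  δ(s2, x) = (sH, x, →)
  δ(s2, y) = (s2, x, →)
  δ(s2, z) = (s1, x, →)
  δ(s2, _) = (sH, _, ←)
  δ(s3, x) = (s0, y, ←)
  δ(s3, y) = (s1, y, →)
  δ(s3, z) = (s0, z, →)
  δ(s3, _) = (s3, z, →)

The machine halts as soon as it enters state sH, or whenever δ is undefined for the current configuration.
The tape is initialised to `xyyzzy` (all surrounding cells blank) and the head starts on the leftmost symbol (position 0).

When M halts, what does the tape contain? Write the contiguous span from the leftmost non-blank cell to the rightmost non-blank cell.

xxxxx_x

state=s0 head=0 tape=[x]yyzzy__   (s0,x)→(s2,x,→)
state=s2 head=1 tape=x[y]yzzy__   (s2,y)→(s2,x,→)
state=s2 head=2 tape=xx[y]zzy__   (s2,y)→(s2,x,→)
state=s2 head=3 tape=xxx[z]zy__   (s2,z)→(s1,x,→)
state=s1 head=4 tape=xxxx[z]y__   (s1,z)→(s1,x,→)
state=s1 head=5 tape=xxxxx[y]__   (s1,y)→(s0,_,→)
state=s0 head=6 tape=xxxxx_[_]_   (s0,_)→(s2,x,→)
state=s2 head=7 tape=xxxxx_x[_]   (s2,_)→(sH,_,←)
state=sH head=6 tape=xxxxx_[x]_
The non-blank tape span at halt is xxxxx_x.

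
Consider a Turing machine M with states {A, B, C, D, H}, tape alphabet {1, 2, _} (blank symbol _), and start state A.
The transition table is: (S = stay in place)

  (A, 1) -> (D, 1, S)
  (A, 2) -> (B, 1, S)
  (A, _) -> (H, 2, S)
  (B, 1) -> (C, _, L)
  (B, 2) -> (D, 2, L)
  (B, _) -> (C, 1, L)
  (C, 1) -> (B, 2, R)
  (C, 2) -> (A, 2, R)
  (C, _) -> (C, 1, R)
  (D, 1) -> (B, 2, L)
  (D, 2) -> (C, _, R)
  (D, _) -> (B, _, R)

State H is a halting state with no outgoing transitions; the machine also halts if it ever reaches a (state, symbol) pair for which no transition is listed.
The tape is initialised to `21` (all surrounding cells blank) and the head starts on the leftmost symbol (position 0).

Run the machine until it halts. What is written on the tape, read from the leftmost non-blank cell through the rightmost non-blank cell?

11222

A | __[2]1_   read 2 → write 1, move S, go to B
B | __[1]1_   read 1 → write _, move L, go to C
C | _[_]_1_   read _ → write 1, move R, go to C
C | _1[_]1_   read _ → write 1, move R, go to C
C | _11[1]_   read 1 → write 2, move R, go to B
B | _112[_]   read _ → write 1, move L, go to C
C | _11[2]1   read 2 → write 2, move R, go to A
A | _112[1]   read 1 → write 1, move S, go to D
D | _112[1]   read 1 → write 2, move L, go to B
B | _11[2]2   read 2 → write 2, move L, go to D
D | _1[1]22   read 1 → write 2, move L, go to B
B | _[1]222   read 1 → write _, move L, go to C
C | [_]_222   read _ → write 1, move R, go to C
C | 1[_]222   read _ → write 1, move R, go to C
C | 11[2]22   read 2 → write 2, move R, go to A
A | 112[2]2   read 2 → write 1, move S, go to B
B | 112[1]2   read 1 → write _, move L, go to C
C | 11[2]_2   read 2 → write 2, move R, go to A
A | 112[_]2   read _ → write 2, move S, go to H
H | 112[2]2
The non-blank tape span at halt is 11222.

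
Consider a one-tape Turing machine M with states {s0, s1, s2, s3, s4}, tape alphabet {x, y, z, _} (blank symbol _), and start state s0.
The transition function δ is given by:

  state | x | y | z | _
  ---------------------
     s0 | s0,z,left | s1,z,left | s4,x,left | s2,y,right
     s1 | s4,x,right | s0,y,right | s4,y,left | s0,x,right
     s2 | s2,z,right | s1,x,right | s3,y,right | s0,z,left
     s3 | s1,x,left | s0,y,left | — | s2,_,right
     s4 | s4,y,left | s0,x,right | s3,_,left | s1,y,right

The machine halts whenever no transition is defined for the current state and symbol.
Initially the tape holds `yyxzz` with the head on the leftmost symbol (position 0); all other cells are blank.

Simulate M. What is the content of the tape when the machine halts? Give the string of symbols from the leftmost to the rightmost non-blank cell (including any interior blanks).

yyzzyxzz

s0 | ___[y]yxzz   read y → write z, move left, go to s1
s1 | __[_]zyxzz   read _ → write x, move right, go to s0
s0 | __x[z]yxzz   read z → write x, move left, go to s4
s4 | __[x]xyxzz   read x → write y, move left, go to s4
s4 | _[_]yxyxzz   read _ → write y, move right, go to s1
s1 | _y[y]xyxzz   read y → write y, move right, go to s0
s0 | _yy[x]yxzz   read x → write z, move left, go to s0
s0 | _y[y]zyxzz   read y → write z, move left, go to s1
s1 | _[y]zzyxzz   read y → write y, move right, go to s0
s0 | _y[z]zyxzz   read z → write x, move left, go to s4
s4 | _[y]xzyxzz   read y → write x, move right, go to s0
s0 | _x[x]zyxzz   read x → write z, move left, go to s0
s0 | _[x]zzyxzz   read x → write z, move left, go to s0
s0 | [_]zzzyxzz   read _ → write y, move right, go to s2
s2 | y[z]zzyxzz   read z → write y, move right, go to s3
s3 | yy[z]zyxzz
The non-blank tape span at halt is yyzzyxzz.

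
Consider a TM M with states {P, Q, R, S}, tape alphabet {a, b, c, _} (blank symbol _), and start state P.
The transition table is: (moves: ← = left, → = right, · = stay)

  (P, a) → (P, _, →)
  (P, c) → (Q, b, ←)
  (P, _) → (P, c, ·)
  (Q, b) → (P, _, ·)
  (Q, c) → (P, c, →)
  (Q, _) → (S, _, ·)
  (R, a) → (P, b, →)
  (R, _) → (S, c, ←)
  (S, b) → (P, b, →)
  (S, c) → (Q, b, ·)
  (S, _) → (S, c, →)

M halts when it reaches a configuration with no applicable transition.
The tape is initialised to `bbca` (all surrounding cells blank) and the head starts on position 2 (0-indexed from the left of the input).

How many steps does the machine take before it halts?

10

P | _bb[c]a   read c → write b, move ←, go to Q
Q | _b[b]ba   read b → write _, move ·, go to P
P | _b[_]ba   read _ → write c, move ·, go to P
P | _b[c]ba   read c → write b, move ←, go to Q
Q | _[b]bba   read b → write _, move ·, go to P
P | _[_]bba   read _ → write c, move ·, go to P
P | _[c]bba   read c → write b, move ←, go to Q
Q | [_]bbba   read _ → write _, move ·, go to S
S | [_]bbba   read _ → write c, move →, go to S
S | c[b]bba   read b → write b, move →, go to P
P | cb[b]ba
M halts after 10 transitions.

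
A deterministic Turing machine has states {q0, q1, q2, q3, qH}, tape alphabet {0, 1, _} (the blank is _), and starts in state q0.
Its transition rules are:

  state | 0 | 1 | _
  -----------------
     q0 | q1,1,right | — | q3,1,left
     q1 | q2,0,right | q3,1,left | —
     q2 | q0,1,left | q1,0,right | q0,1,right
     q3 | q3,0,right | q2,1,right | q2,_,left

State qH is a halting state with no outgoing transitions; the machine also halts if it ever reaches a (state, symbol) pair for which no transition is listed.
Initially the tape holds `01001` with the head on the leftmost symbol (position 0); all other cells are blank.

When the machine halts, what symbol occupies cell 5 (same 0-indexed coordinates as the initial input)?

1

q0 | [0]1001___   read 0 → write 1, move right, go to q1
q1 | 1[1]001___   read 1 → write 1, move left, go to q3
q3 | [1]1001___   read 1 → write 1, move right, go to q2
q2 | 1[1]001___   read 1 → write 0, move right, go to q1
q1 | 10[0]01___   read 0 → write 0, move right, go to q2
q2 | 100[0]1___   read 0 → write 1, move left, go to q0
q0 | 10[0]11___   read 0 → write 1, move right, go to q1
q1 | 101[1]1___   read 1 → write 1, move left, go to q3
q3 | 10[1]11___   read 1 → write 1, move right, go to q2
q2 | 101[1]1___   read 1 → write 0, move right, go to q1
q1 | 1010[1]___   read 1 → write 1, move left, go to q3
q3 | 101[0]1___   read 0 → write 0, move right, go to q3
q3 | 1010[1]___   read 1 → write 1, move right, go to q2
q2 | 10101[_]__   read _ → write 1, move right, go to q0
q0 | 101011[_]_   read _ → write 1, move left, go to q3
q3 | 10101[1]1_   read 1 → write 1, move right, go to q2
q2 | 101011[1]_   read 1 → write 0, move right, go to q1
q1 | 1010110[_]
Cell 5 holds 1 when M halts.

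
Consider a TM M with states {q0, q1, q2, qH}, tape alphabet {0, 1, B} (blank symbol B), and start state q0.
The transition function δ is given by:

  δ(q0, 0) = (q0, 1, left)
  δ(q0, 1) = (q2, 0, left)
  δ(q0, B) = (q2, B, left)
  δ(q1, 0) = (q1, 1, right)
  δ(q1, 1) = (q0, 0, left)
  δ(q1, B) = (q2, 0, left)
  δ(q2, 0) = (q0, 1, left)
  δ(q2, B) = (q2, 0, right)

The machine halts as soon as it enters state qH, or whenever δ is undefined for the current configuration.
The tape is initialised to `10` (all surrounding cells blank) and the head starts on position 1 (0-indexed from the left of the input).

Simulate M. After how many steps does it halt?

8

state=q0 head=1 tape=BBB1[0]   (q0,0)→(q0,1,left)
state=q0 head=0 tape=BBB[1]1   (q0,1)→(q2,0,left)
state=q2 head=-1 tape=BB[B]01   (q2,B)→(q2,0,right)
state=q2 head=0 tape=BB0[0]1   (q2,0)→(q0,1,left)
state=q0 head=-1 tape=BB[0]11   (q0,0)→(q0,1,left)
state=q0 head=-2 tape=B[B]111   (q0,B)→(q2,B,left)
state=q2 head=-3 tape=[B]B111   (q2,B)→(q2,0,right)
state=q2 head=-2 tape=0[B]111   (q2,B)→(q2,0,right)
state=q2 head=-1 tape=00[1]11
M halts after 8 transitions.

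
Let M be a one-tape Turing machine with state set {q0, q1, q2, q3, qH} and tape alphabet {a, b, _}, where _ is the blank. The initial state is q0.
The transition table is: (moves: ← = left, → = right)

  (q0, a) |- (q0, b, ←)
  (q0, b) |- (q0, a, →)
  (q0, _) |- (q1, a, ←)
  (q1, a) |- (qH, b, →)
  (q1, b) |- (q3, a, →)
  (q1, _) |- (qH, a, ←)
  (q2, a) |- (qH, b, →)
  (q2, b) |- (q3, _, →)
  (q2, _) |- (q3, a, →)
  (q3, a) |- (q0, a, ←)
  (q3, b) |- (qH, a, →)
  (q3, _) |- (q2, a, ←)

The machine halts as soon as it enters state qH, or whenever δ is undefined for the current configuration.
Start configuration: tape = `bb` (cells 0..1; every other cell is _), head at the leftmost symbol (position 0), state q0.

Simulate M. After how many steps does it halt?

state=q0 head=0 tape=[b]b_   (q0,b)→(q0,a,→)
state=q0 head=1 tape=a[b]_   (q0,b)→(q0,a,→)
state=q0 head=2 tape=aa[_]   (q0,_)→(q1,a,←)
state=q1 head=1 tape=a[a]a   (q1,a)→(qH,b,→)
state=qH head=2 tape=ab[a]
M halts after 4 transitions.

4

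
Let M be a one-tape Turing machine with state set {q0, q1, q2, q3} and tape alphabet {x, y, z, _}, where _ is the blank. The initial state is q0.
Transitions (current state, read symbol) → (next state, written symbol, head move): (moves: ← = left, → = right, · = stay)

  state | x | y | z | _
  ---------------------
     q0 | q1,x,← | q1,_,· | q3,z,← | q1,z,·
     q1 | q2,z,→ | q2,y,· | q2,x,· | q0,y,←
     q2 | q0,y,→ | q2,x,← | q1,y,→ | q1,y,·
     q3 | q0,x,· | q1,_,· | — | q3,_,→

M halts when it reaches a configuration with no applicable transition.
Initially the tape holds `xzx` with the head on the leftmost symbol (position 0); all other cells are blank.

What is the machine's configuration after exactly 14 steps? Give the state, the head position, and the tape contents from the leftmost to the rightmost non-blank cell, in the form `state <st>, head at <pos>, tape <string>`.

state q0, head at -3, tape yyyxzx

state=q0 head=0 tape=___[x]zx   (q0,x)→(q1,x,←)
state=q1 head=-1 tape=__[_]xzx   (q1,_)→(q0,y,←)
state=q0 head=-2 tape=_[_]yxzx   (q0,_)→(q1,z,·)
state=q1 head=-2 tape=_[z]yxzx   (q1,z)→(q2,x,·)
state=q2 head=-2 tape=_[x]yxzx   (q2,x)→(q0,y,→)
state=q0 head=-1 tape=_y[y]xzx   (q0,y)→(q1,_,·)
state=q1 head=-1 tape=_y[_]xzx   (q1,_)→(q0,y,←)
state=q0 head=-2 tape=_[y]yxzx   (q0,y)→(q1,_,·)
state=q1 head=-2 tape=_[_]yxzx   (q1,_)→(q0,y,←)
state=q0 head=-3 tape=[_]yyxzx   (q0,_)→(q1,z,·)
state=q1 head=-3 tape=[z]yyxzx   (q1,z)→(q2,x,·)
state=q2 head=-3 tape=[x]yyxzx   (q2,x)→(q0,y,→)
state=q0 head=-2 tape=y[y]yxzx   (q0,y)→(q1,_,·)
state=q1 head=-2 tape=y[_]yxzx   (q1,_)→(q0,y,←)
state=q0 head=-3 tape=[y]yyxzx
After 14 steps: state q0, head at -3, tape yyyxzx.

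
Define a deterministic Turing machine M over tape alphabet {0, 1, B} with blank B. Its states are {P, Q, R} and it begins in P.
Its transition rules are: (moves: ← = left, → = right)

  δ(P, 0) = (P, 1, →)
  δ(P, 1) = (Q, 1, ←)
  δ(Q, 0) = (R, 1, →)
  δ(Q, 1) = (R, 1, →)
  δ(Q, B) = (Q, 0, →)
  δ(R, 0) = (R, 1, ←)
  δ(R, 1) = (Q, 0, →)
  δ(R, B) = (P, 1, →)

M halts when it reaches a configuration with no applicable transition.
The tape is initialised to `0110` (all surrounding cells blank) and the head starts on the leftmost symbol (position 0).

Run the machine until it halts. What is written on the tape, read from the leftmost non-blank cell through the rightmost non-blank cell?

10011

state=P head=0 tape=[0]110BB   (P,0)→(P,1,→)
state=P head=1 tape=1[1]10BB   (P,1)→(Q,1,←)
state=Q head=0 tape=[1]110BB   (Q,1)→(R,1,→)
state=R head=1 tape=1[1]10BB   (R,1)→(Q,0,→)
state=Q head=2 tape=10[1]0BB   (Q,1)→(R,1,→)
state=R head=3 tape=101[0]BB   (R,0)→(R,1,←)
state=R head=2 tape=10[1]1BB   (R,1)→(Q,0,→)
state=Q head=3 tape=100[1]BB   (Q,1)→(R,1,→)
state=R head=4 tape=1001[B]B   (R,B)→(P,1,→)
state=P head=5 tape=10011[B]
The non-blank tape span at halt is 10011.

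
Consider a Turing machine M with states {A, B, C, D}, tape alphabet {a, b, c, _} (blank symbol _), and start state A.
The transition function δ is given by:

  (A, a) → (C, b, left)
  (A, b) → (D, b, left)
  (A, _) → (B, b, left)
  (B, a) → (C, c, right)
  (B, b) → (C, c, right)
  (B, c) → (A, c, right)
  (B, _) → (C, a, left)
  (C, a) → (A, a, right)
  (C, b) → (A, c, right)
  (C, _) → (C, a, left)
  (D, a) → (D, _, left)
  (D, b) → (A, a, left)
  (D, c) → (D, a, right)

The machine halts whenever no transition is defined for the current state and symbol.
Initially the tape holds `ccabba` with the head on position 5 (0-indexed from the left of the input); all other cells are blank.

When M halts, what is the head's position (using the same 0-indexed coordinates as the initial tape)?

2

A | ccabb[a]   read a → write b, move left, go to C
C | ccab[b]b   read b → write c, move right, go to A
A | ccabc[b]   read b → write b, move left, go to D
D | ccab[c]b   read c → write a, move right, go to D
D | ccaba[b]   read b → write a, move left, go to A
A | ccab[a]a   read a → write b, move left, go to C
C | cca[b]ba   read b → write c, move right, go to A
A | ccac[b]a   read b → write b, move left, go to D
D | cca[c]ba   read c → write a, move right, go to D
D | ccaa[b]a   read b → write a, move left, go to A
A | cca[a]aa   read a → write b, move left, go to C
C | cc[a]baa   read a → write a, move right, go to A
A | cca[b]aa   read b → write b, move left, go to D
D | cc[a]baa   read a → write _, move left, go to D
D | c[c]_baa   read c → write a, move right, go to D
D | ca[_]baa
At halt the head is at cell 2.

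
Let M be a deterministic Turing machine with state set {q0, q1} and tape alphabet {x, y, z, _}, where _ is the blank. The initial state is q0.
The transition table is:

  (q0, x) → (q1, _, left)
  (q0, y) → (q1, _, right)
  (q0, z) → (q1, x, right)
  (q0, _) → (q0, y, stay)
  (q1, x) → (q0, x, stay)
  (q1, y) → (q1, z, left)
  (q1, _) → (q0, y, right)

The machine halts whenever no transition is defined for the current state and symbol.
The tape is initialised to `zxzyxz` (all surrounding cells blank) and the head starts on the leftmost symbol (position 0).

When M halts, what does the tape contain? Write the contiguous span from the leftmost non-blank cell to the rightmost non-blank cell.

yxz_z__z

state=q0 head=0 tape=__[z]xzyxz   (q0,z)→(q1,x,right)
state=q1 head=1 tape=__x[x]zyxz   (q1,x)→(q0,x,stay)
state=q0 head=1 tape=__x[x]zyxz   (q0,x)→(q1,_,left)
state=q1 head=0 tape=__[x]_zyxz   (q1,x)→(q0,x,stay)
state=q0 head=0 tape=__[x]_zyxz   (q0,x)→(q1,_,left)
state=q1 head=-1 tape=_[_]__zyxz   (q1,_)→(q0,y,right)
state=q0 head=0 tape=_y[_]_zyxz   (q0,_)→(q0,y,stay)
state=q0 head=0 tape=_y[y]_zyxz   (q0,y)→(q1,_,right)
state=q1 head=1 tape=_y_[_]zyxz   (q1,_)→(q0,y,right)
state=q0 head=2 tape=_y_y[z]yxz   (q0,z)→(q1,x,right)
state=q1 head=3 tape=_y_yx[y]xz   (q1,y)→(q1,z,left)
state=q1 head=2 tape=_y_y[x]zxz   (q1,x)→(q0,x,stay)
state=q0 head=2 tape=_y_y[x]zxz   (q0,x)→(q1,_,left)
state=q1 head=1 tape=_y_[y]_zxz   (q1,y)→(q1,z,left)
state=q1 head=0 tape=_y[_]z_zxz   (q1,_)→(q0,y,right)
state=q0 head=1 tape=_yy[z]_zxz   (q0,z)→(q1,x,right)
state=q1 head=2 tape=_yyx[_]zxz   (q1,_)→(q0,y,right)
state=q0 head=3 tape=_yyxy[z]xz   (q0,z)→(q1,x,right)
state=q1 head=4 tape=_yyxyx[x]z   (q1,x)→(q0,x,stay)
state=q0 head=4 tape=_yyxyx[x]z   (q0,x)→(q1,_,left)
state=q1 head=3 tape=_yyxy[x]_z   (q1,x)→(q0,x,stay)
state=q0 head=3 tape=_yyxy[x]_z   (q0,x)→(q1,_,left)
state=q1 head=2 tape=_yyx[y]__z   (q1,y)→(q1,z,left)
state=q1 head=1 tape=_yy[x]z__z   (q1,x)→(q0,x,stay)
state=q0 head=1 tape=_yy[x]z__z   (q0,x)→(q1,_,left)
state=q1 head=0 tape=_y[y]_z__z   (q1,y)→(q1,z,left)
state=q1 head=-1 tape=_[y]z_z__z   (q1,y)→(q1,z,left)
state=q1 head=-2 tape=[_]zz_z__z   (q1,_)→(q0,y,right)
state=q0 head=-1 tape=y[z]z_z__z   (q0,z)→(q1,x,right)
state=q1 head=0 tape=yx[z]_z__z
The non-blank tape span at halt is yxz_z__z.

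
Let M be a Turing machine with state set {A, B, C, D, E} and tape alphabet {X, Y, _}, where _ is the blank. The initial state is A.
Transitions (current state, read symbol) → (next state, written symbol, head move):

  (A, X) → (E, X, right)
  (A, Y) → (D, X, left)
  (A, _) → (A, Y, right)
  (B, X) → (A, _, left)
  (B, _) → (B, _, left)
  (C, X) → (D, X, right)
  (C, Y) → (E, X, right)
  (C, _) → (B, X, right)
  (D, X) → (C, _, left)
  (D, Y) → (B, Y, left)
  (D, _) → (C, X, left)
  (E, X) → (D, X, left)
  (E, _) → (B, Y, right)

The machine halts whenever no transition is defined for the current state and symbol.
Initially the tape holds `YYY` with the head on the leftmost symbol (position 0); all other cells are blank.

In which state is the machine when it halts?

B

state=A head=0 tape=____[Y]YY   (A,Y)→(D,X,left)
state=D head=-1 tape=___[_]XYY   (D,_)→(C,X,left)
state=C head=-2 tape=__[_]XXYY   (C,_)→(B,X,right)
state=B head=-1 tape=__X[X]XYY   (B,X)→(A,_,left)
state=A head=-2 tape=__[X]_XYY   (A,X)→(E,X,right)
state=E head=-1 tape=__X[_]XYY   (E,_)→(B,Y,right)
state=B head=0 tape=__XY[X]YY   (B,X)→(A,_,left)
state=A head=-1 tape=__X[Y]_YY   (A,Y)→(D,X,left)
state=D head=-2 tape=__[X]X_YY   (D,X)→(C,_,left)
state=C head=-3 tape=_[_]_X_YY   (C,_)→(B,X,right)
state=B head=-2 tape=_X[_]X_YY   (B,_)→(B,_,left)
state=B head=-3 tape=_[X]_X_YY   (B,X)→(A,_,left)
state=A head=-4 tape=[_]__X_YY   (A,_)→(A,Y,right)
state=A head=-3 tape=Y[_]_X_YY   (A,_)→(A,Y,right)
state=A head=-2 tape=YY[_]X_YY   (A,_)→(A,Y,right)
state=A head=-1 tape=YYY[X]_YY   (A,X)→(E,X,right)
state=E head=0 tape=YYYX[_]YY   (E,_)→(B,Y,right)
state=B head=1 tape=YYYXY[Y]Y
No transition is defined for (B, Y); M halts in state B.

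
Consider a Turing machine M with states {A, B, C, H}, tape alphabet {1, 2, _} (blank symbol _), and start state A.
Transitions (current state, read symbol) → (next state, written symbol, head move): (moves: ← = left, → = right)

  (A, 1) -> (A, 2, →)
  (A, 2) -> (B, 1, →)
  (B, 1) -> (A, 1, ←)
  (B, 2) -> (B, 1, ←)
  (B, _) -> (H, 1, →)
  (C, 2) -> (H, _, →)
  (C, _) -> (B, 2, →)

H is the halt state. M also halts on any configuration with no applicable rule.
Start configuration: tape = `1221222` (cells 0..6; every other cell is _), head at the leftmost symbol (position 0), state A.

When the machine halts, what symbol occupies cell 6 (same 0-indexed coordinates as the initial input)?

1

A | [1]221222__   read 1 → write 2, move →, go to A
A | 2[2]21222__   read 2 → write 1, move →, go to B
B | 21[2]1222__   read 2 → write 1, move ←, go to B
B | 2[1]11222__   read 1 → write 1, move ←, go to A
A | [2]111222__   read 2 → write 1, move →, go to B
B | 1[1]11222__   read 1 → write 1, move ←, go to A
A | [1]111222__   read 1 → write 2, move →, go to A
A | 2[1]11222__   read 1 → write 2, move →, go to A
A | 22[1]1222__   read 1 → write 2, move →, go to A
A | 222[1]222__   read 1 → write 2, move →, go to A
A | 2222[2]22__   read 2 → write 1, move →, go to B
B | 22221[2]2__   read 2 → write 1, move ←, go to B
B | 2222[1]12__   read 1 → write 1, move ←, go to A
A | 222[2]112__   read 2 → write 1, move →, go to B
B | 2221[1]12__   read 1 → write 1, move ←, go to A
A | 222[1]112__   read 1 → write 2, move →, go to A
A | 2222[1]12__   read 1 → write 2, move →, go to A
A | 22222[1]2__   read 1 → write 2, move →, go to A
A | 222222[2]__   read 2 → write 1, move →, go to B
B | 2222221[_]_   read _ → write 1, move →, go to H
H | 22222211[_]
Cell 6 holds 1 when M halts.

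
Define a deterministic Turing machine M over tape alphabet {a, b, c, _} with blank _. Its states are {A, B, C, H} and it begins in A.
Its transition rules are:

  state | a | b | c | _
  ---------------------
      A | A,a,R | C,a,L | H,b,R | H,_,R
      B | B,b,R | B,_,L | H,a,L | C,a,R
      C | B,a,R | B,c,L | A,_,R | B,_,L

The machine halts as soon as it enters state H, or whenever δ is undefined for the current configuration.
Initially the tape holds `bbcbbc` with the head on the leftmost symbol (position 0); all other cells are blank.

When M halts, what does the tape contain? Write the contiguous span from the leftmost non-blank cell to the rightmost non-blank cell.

babbaba

A | __[b]bcbbc__   read b → write a, move L, go to C
C | _[_]abcbbc__   read _ → write _, move L, go to B
B | [_]_abcbbc__   read _ → write a, move R, go to C
C | a[_]abcbbc__   read _ → write _, move L, go to B
B | [a]_abcbbc__   read a → write b, move R, go to B
B | b[_]abcbbc__   read _ → write a, move R, go to C
C | ba[a]bcbbc__   read a → write a, move R, go to B
B | baa[b]cbbc__   read b → write _, move L, go to B
B | ba[a]_cbbc__   read a → write b, move R, go to B
B | bab[_]cbbc__   read _ → write a, move R, go to C
C | baba[c]bbc__   read c → write _, move R, go to A
A | baba_[b]bc__   read b → write a, move L, go to C
C | baba[_]abc__   read _ → write _, move L, go to B
B | bab[a]_abc__   read a → write b, move R, go to B
B | babb[_]abc__   read _ → write a, move R, go to C
C | babba[a]bc__   read a → write a, move R, go to B
B | babbaa[b]c__   read b → write _, move L, go to B
B | babba[a]_c__   read a → write b, move R, go to B
B | babbab[_]c__   read _ → write a, move R, go to C
C | babbaba[c]__   read c → write _, move R, go to A
A | babbaba_[_]_   read _ → write _, move R, go to H
H | babbaba__[_]
The non-blank tape span at halt is babbaba.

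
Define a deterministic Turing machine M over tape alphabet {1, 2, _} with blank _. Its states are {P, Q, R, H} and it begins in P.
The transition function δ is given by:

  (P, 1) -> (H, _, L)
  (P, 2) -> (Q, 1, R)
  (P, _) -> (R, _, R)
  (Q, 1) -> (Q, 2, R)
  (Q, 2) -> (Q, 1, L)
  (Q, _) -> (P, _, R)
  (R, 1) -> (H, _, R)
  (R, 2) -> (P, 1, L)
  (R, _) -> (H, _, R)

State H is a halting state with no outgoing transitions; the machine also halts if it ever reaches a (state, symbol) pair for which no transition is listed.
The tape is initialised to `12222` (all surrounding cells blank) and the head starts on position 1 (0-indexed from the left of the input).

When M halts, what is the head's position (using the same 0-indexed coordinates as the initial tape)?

-1

state=P head=1 tape=_1[2]222   (P,2)→(Q,1,R)
state=Q head=2 tape=_11[2]22   (Q,2)→(Q,1,L)
state=Q head=1 tape=_1[1]122   (Q,1)→(Q,2,R)
state=Q head=2 tape=_12[1]22   (Q,1)→(Q,2,R)
state=Q head=3 tape=_122[2]2   (Q,2)→(Q,1,L)
state=Q head=2 tape=_12[2]12   (Q,2)→(Q,1,L)
state=Q head=1 tape=_1[2]112   (Q,2)→(Q,1,L)
state=Q head=0 tape=_[1]1112   (Q,1)→(Q,2,R)
state=Q head=1 tape=_2[1]112   (Q,1)→(Q,2,R)
state=Q head=2 tape=_22[1]12   (Q,1)→(Q,2,R)
state=Q head=3 tape=_222[1]2   (Q,1)→(Q,2,R)
state=Q head=4 tape=_2222[2]   (Q,2)→(Q,1,L)
state=Q head=3 tape=_222[2]1   (Q,2)→(Q,1,L)
state=Q head=2 tape=_22[2]11   (Q,2)→(Q,1,L)
state=Q head=1 tape=_2[2]111   (Q,2)→(Q,1,L)
state=Q head=0 tape=_[2]1111   (Q,2)→(Q,1,L)
state=Q head=-1 tape=[_]11111   (Q,_)→(P,_,R)
state=P head=0 tape=_[1]1111   (P,1)→(H,_,L)
state=H head=-1 tape=[_]_1111
At halt the head is at cell -1.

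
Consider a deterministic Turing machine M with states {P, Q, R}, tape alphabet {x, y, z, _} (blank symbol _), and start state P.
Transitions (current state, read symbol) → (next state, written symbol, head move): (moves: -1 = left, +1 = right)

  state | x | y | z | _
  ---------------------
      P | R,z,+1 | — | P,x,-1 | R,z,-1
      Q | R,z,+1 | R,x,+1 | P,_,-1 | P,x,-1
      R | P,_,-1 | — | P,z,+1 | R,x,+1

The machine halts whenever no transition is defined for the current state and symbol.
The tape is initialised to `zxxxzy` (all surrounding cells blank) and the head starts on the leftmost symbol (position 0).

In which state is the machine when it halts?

P | ____[z]xxxzy   read z → write x, move -1, go to P
P | ___[_]xxxxzy   read _ → write z, move -1, go to R
R | __[_]zxxxxzy   read _ → write x, move +1, go to R
R | __x[z]xxxxzy   read z → write z, move +1, go to P
P | __xz[x]xxxzy   read x → write z, move +1, go to R
R | __xzz[x]xxzy   read x → write _, move -1, go to P
P | __xz[z]_xxzy   read z → write x, move -1, go to P
P | __x[z]x_xxzy   read z → write x, move -1, go to P
P | __[x]xx_xxzy   read x → write z, move +1, go to R
R | __z[x]x_xxzy   read x → write _, move -1, go to P
P | __[z]_x_xxzy   read z → write x, move -1, go to P
P | _[_]x_x_xxzy   read _ → write z, move -1, go to R
R | [_]zx_x_xxzy   read _ → write x, move +1, go to R
R | x[z]x_x_xxzy   read z → write z, move +1, go to P
P | xz[x]_x_xxzy   read x → write z, move +1, go to R
R | xzz[_]x_xxzy   read _ → write x, move +1, go to R
R | xzzx[x]_xxzy   read x → write _, move -1, go to P
P | xzz[x]__xxzy   read x → write z, move +1, go to R
R | xzzz[_]_xxzy   read _ → write x, move +1, go to R
R | xzzzx[_]xxzy   read _ → write x, move +1, go to R
R | xzzzxx[x]xzy   read x → write _, move -1, go to P
P | xzzzx[x]_xzy   read x → write z, move +1, go to R
R | xzzzxz[_]xzy   read _ → write x, move +1, go to R
R | xzzzxzx[x]zy   read x → write _, move -1, go to P
P | xzzzxz[x]_zy   read x → write z, move +1, go to R
R | xzzzxzz[_]zy   read _ → write x, move +1, go to R
R | xzzzxzzx[z]y   read z → write z, move +1, go to P
P | xzzzxzzxz[y]
No transition is defined for (P, y); M halts in state P.

P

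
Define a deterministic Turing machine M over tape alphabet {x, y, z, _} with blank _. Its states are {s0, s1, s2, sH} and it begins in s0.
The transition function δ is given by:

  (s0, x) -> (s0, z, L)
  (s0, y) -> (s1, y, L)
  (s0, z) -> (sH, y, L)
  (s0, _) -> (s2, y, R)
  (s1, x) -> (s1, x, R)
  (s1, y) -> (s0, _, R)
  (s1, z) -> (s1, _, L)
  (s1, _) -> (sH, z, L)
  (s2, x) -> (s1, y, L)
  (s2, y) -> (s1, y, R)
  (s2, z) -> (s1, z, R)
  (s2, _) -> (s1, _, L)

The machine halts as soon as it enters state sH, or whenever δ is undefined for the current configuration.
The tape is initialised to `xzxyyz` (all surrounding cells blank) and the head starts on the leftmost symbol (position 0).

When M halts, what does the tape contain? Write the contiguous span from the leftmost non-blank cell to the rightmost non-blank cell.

state=s0 head=0 tape=_[x]zxyyz   (s0,x)→(s0,z,L)
state=s0 head=-1 tape=[_]zzxyyz   (s0,_)→(s2,y,R)
state=s2 head=0 tape=y[z]zxyyz   (s2,z)→(s1,z,R)
state=s1 head=1 tape=yz[z]xyyz   (s1,z)→(s1,_,L)
state=s1 head=0 tape=y[z]_xyyz   (s1,z)→(s1,_,L)
state=s1 head=-1 tape=[y]__xyyz   (s1,y)→(s0,_,R)
state=s0 head=0 tape=_[_]_xyyz   (s0,_)→(s2,y,R)
state=s2 head=1 tape=_y[_]xyyz   (s2,_)→(s1,_,L)
state=s1 head=0 tape=_[y]_xyyz   (s1,y)→(s0,_,R)
state=s0 head=1 tape=__[_]xyyz   (s0,_)→(s2,y,R)
state=s2 head=2 tape=__y[x]yyz   (s2,x)→(s1,y,L)
state=s1 head=1 tape=__[y]yyyz   (s1,y)→(s0,_,R)
state=s0 head=2 tape=___[y]yyz   (s0,y)→(s1,y,L)
state=s1 head=1 tape=__[_]yyyz   (s1,_)→(sH,z,L)
state=sH head=0 tape=_[_]zyyyz
The non-blank tape span at halt is zyyyz.

zyyyz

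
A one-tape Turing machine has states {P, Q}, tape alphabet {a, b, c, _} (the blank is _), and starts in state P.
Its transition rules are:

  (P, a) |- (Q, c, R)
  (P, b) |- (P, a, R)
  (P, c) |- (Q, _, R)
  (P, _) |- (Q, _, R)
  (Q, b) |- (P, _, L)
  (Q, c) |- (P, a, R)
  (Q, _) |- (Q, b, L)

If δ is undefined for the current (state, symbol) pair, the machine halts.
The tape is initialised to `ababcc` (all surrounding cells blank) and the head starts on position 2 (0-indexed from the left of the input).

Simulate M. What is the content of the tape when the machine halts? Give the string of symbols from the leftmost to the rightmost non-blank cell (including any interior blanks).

aaaa_abb

state=P head=2 tape=ab[a]bcc__   (P,a)→(Q,c,R)
state=Q head=3 tape=abc[b]cc__   (Q,b)→(P,_,L)
state=P head=2 tape=ab[c]_cc__   (P,c)→(Q,_,R)
state=Q head=3 tape=ab_[_]cc__   (Q,_)→(Q,b,L)
state=Q head=2 tape=ab[_]bcc__   (Q,_)→(Q,b,L)
state=Q head=1 tape=a[b]bbcc__   (Q,b)→(P,_,L)
state=P head=0 tape=[a]_bbcc__   (P,a)→(Q,c,R)
state=Q head=1 tape=c[_]bbcc__   (Q,_)→(Q,b,L)
state=Q head=0 tape=[c]bbbcc__   (Q,c)→(P,a,R)
state=P head=1 tape=a[b]bbcc__   (P,b)→(P,a,R)
state=P head=2 tape=aa[b]bcc__   (P,b)→(P,a,R)
state=P head=3 tape=aaa[b]cc__   (P,b)→(P,a,R)
state=P head=4 tape=aaaa[c]c__   (P,c)→(Q,_,R)
state=Q head=5 tape=aaaa_[c]__   (Q,c)→(P,a,R)
state=P head=6 tape=aaaa_a[_]_   (P,_)→(Q,_,R)
state=Q head=7 tape=aaaa_a_[_]   (Q,_)→(Q,b,L)
state=Q head=6 tape=aaaa_a[_]b   (Q,_)→(Q,b,L)
state=Q head=5 tape=aaaa_[a]bb
The non-blank tape span at halt is aaaa_abb.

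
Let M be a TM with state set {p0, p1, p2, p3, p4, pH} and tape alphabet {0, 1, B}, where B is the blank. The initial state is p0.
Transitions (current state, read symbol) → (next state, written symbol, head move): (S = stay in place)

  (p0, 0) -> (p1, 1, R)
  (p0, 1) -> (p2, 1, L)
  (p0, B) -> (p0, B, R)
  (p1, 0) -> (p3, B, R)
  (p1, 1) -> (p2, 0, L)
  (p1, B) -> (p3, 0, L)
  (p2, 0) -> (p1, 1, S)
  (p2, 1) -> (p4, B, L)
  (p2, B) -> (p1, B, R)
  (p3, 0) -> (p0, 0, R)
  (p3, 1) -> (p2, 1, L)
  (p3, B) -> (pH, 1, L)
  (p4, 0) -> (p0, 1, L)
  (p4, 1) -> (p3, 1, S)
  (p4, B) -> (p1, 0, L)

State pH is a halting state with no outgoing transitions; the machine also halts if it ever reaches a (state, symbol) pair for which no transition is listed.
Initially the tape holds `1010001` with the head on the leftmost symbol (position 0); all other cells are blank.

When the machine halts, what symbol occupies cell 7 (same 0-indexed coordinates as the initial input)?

p0 | B[1]010001B   read 1 → write 1, move L, go to p2
p2 | [B]1010001B   read B → write B, move R, go to p1
p1 | B[1]010001B   read 1 → write 0, move L, go to p2
p2 | [B]0010001B   read B → write B, move R, go to p1
p1 | B[0]010001B   read 0 → write B, move R, go to p3
p3 | BB[0]10001B   read 0 → write 0, move R, go to p0
p0 | BB0[1]0001B   read 1 → write 1, move L, go to p2
p2 | BB[0]10001B   read 0 → write 1, move S, go to p1
p1 | BB[1]10001B   read 1 → write 0, move L, go to p2
p2 | B[B]010001B   read B → write B, move R, go to p1
p1 | BB[0]10001B   read 0 → write B, move R, go to p3
p3 | BBB[1]0001B   read 1 → write 1, move L, go to p2
p2 | BB[B]10001B   read B → write B, move R, go to p1
p1 | BBB[1]0001B   read 1 → write 0, move L, go to p2
p2 | BB[B]00001B   read B → write B, move R, go to p1
p1 | BBB[0]0001B   read 0 → write B, move R, go to p3
p3 | BBBB[0]001B   read 0 → write 0, move R, go to p0
p0 | BBBB0[0]01B   read 0 → write 1, move R, go to p1
p1 | BBBB01[0]1B   read 0 → write B, move R, go to p3
p3 | BBBB01B[1]B   read 1 → write 1, move L, go to p2
p2 | BBBB01[B]1B   read B → write B, move R, go to p1
p1 | BBBB01B[1]B   read 1 → write 0, move L, go to p2
p2 | BBBB01[B]0B   read B → write B, move R, go to p1
p1 | BBBB01B[0]B   read 0 → write B, move R, go to p3
p3 | BBBB01BB[B]   read B → write 1, move L, go to pH
pH | BBBB01B[B]1
Cell 7 holds 1 when M halts.

1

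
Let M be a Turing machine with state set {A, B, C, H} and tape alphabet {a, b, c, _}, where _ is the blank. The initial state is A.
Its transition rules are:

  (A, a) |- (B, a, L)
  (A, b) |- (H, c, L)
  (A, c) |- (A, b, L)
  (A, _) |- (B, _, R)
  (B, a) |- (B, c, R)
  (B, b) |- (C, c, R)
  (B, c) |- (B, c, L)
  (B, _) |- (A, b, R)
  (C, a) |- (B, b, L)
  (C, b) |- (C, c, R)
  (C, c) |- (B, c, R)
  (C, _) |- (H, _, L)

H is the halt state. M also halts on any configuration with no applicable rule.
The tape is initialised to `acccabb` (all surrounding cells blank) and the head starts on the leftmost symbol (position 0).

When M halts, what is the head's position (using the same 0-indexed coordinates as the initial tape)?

-3

A | ___[a]cccabb   read a → write a, move L, go to B
B | __[_]acccabb   read _ → write b, move R, go to A
A | __b[a]cccabb   read a → write a, move L, go to B
B | __[b]acccabb   read b → write c, move R, go to C
C | __c[a]cccabb   read a → write b, move L, go to B
B | __[c]bcccabb   read c → write c, move L, go to B
B | _[_]cbcccabb   read _ → write b, move R, go to A
A | _b[c]bcccabb   read c → write b, move L, go to A
A | _[b]bbcccabb   read b → write c, move L, go to H
H | [_]cbbcccabb
At halt the head is at cell -3.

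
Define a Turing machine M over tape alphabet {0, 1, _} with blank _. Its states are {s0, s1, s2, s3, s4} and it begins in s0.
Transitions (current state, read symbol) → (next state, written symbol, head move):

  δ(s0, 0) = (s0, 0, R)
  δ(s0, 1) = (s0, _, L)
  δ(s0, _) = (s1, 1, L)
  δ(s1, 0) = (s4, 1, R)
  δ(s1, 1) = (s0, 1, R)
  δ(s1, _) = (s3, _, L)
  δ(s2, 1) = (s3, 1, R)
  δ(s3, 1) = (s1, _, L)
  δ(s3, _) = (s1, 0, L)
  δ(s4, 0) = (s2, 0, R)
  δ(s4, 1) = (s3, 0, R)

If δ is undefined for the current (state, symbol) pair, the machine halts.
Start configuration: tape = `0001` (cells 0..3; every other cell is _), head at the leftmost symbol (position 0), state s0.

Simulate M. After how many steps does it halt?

11

s0 | [0]001__   read 0 → write 0, move R, go to s0
s0 | 0[0]01__   read 0 → write 0, move R, go to s0
s0 | 00[0]1__   read 0 → write 0, move R, go to s0
s0 | 000[1]__   read 1 → write _, move L, go to s0
s0 | 00[0]___   read 0 → write 0, move R, go to s0
s0 | 000[_]__   read _ → write 1, move L, go to s1
s1 | 00[0]1__   read 0 → write 1, move R, go to s4
s4 | 001[1]__   read 1 → write 0, move R, go to s3
s3 | 0010[_]_   read _ → write 0, move L, go to s1
s1 | 001[0]0_   read 0 → write 1, move R, go to s4
s4 | 0011[0]_   read 0 → write 0, move R, go to s2
s2 | 00110[_]
M halts after 11 transitions.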